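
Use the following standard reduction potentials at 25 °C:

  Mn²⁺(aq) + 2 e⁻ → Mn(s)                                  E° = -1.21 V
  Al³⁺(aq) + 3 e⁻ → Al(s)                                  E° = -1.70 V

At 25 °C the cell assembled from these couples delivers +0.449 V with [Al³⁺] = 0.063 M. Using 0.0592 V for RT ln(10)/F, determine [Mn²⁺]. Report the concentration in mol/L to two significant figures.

Mn²⁺/Mn is the cathode, Al³⁺/Al the anode: E°cell = +0.49 V, n = 6.
Overall reaction: 3 Mn²⁺(aq) + 2 Al(s) → 3 Mn(s) + 2 Al³⁺(aq); Q = [Al³⁺]^2/[Mn²⁺]^3.
From E = E° − (0.0592/n) log Q: log Q = (E° − E)·n/0.0592 = (+0.49 − (+0.449))·6/0.0592 = 4.1554.
So 3·log[Mn²⁺] = 2·log(0.063) − log Q = -2.4013 − (4.1554) = -6.5567; log[Mn²⁺] = -6.5567 / 3 = -2.1856; [Mn²⁺] = 10^(-2.1856) ≈ 0.0065 M.

0.0065 M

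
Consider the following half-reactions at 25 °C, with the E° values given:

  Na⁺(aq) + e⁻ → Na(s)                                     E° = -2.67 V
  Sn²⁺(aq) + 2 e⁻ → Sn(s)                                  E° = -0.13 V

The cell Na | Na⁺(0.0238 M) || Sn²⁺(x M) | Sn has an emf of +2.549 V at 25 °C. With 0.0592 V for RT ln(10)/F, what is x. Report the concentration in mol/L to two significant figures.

0.0011 M

Sn²⁺/Sn is the cathode, Na⁺/Na the anode: E°cell = +2.54 V, n = 2.
Overall reaction: Sn²⁺(aq) + 2 Na(s) → Sn(s) + 2 Na⁺(aq); Q = [Na⁺]^2/[Sn²⁺]^1.
From E = E° − (0.0592/n) log Q: log Q = (E° − E)·n/0.0592 = (+2.54 − (+2.549))·2/0.0592 = -0.3041.
So 1·log[Sn²⁺] = 2·log(0.0238) − log Q = -3.2468 − (-0.3041) = -2.9427; [Sn²⁺] = 10^(-2.9427) ≈ 0.0011 M.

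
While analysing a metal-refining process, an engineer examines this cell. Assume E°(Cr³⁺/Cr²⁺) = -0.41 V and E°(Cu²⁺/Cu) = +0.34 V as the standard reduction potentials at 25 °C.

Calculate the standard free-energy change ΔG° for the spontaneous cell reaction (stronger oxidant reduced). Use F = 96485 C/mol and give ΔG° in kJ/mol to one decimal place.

Cu²⁺/Cu (E° = +0.34 V) is the cathode; Cr³⁺/Cr²⁺ (E° = -0.41 V) is the anode, so E°cell = +0.75 V.
Balancing electrons gives n = 2 (lcm of 2 and 1).
ΔG° = −nFE° = −(2)(96485)(+0.75) = -144,728 J = -144.7 kJ/mol.

-144.7 kJ/mol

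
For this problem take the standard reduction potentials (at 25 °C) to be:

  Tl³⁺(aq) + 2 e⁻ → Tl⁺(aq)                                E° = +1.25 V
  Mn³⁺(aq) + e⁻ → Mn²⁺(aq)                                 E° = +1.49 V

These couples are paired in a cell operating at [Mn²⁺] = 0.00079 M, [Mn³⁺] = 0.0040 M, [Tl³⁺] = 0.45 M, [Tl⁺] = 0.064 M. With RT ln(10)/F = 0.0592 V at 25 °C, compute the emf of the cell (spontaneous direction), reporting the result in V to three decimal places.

Mn³⁺/Mn²⁺ is the cathode (higher E°), Tl³⁺/Tl⁺ the anode: E°cell = +1.49 − (+1.25) = +0.24 V, n = 2.
Overall: 2 Mn³⁺(aq) + Tl⁺(aq) → 2 Mn²⁺(aq) + Tl³⁺(aq)
Q = [Mn²⁺]^2·[Tl³⁺] / ([Mn³⁺]^2·[Tl⁺]); log Q = -0.562.
E = E° − (0.0592/n) log Q = +0.24 − (0.0592/2)(-0.562) = +0.257 V.

+0.257 V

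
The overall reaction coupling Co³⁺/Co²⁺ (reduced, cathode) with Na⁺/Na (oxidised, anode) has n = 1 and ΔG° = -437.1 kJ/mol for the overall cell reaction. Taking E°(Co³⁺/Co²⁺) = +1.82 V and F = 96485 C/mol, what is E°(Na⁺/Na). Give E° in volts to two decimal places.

E°cell = −ΔG°/(nF) = −(-437.1×10³)/((1)(96485)) = +4.530 V.
Since Co³⁺/Co²⁺ is the cathode and Na⁺/Na the anode, E°cell = E°(Co³⁺/Co²⁺) − E°(Na⁺/Na).
So E°(Na⁺/Na) = E°(Co³⁺/Co²⁺) − E°cell = (+1.82) − (+4.530) = -2.71 V.

-2.71 V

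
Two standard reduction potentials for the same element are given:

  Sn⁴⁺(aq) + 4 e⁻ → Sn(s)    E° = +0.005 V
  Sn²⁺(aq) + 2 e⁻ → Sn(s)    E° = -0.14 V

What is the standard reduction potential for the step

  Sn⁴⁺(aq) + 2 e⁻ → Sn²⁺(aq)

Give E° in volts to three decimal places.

+0.150 V

Sequential free energies add, so n₃E°₃ = n₁E°₁ + n₂E°₂.
With n₃ = 4, and the known step contributing 2×(-0.14) V, the unknown satisfies 2·E° = 4×(+0.005) − 2×(-0.14) = +0.300.
E° = +0.300 / 2 = +0.150 V.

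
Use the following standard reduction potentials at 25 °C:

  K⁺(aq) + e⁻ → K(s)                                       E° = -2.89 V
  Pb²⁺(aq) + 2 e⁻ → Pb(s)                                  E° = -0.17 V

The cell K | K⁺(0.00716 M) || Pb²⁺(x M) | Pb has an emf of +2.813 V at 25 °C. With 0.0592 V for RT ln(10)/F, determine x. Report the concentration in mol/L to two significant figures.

Pb²⁺/Pb is the cathode, K⁺/K the anode: E°cell = +2.72 V, n = 2.
Overall reaction: Pb²⁺(aq) + 2 K(s) → Pb(s) + 2 K⁺(aq); Q = [K⁺]^2/[Pb²⁺]^1.
From E = E° − (0.0592/n) log Q: log Q = (E° − E)·n/0.0592 = (+2.72 − (+2.813))·2/0.0592 = -3.1419.
So 1·log[Pb²⁺] = 2·log(0.00716) − log Q = -4.2902 − (-3.1419) = -1.1483; [Pb²⁺] = 10^(-1.1483) ≈ 0.071 M.

0.071 M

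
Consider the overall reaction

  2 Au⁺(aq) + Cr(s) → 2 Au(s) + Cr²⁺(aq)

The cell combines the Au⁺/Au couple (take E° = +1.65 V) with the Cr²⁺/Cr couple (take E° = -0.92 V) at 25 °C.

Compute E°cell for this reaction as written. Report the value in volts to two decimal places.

+2.57 V

The Au⁺/Au couple has the higher reduction potential, so it is the cathode; Cr²⁺/Cr is oxidised at the anode.
E°cell = E°(cathode) − E°(anode) = (+1.65) − (-0.92) = +2.57 V.
Since E°cell > 0, the reaction is spontaneous under standard conditions.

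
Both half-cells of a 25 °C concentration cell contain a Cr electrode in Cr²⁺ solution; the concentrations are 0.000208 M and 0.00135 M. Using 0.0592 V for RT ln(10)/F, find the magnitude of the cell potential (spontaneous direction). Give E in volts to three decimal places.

+0.024 V

For a concentration cell E°cell = 0. The 0.00135 M side is the cathode (reduction is favoured where [Cr²⁺] is higher).
With n = 2, E = −(0.0592/2) log([Cr²⁺]ₐₙ/[Cr²⁺]꜀ₐₜ) = −(0.0592/2) log(0.000208/0.00135) = −(0.0592/2)(-0.812) = +0.024 V.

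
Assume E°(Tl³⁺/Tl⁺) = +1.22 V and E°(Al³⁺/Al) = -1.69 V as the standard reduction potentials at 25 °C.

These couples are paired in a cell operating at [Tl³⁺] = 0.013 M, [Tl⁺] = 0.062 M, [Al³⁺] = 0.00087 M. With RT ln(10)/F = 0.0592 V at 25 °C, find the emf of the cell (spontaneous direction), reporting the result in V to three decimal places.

Tl³⁺/Tl⁺ is the cathode (higher E°), Al³⁺/Al the anode: E°cell = +1.22 − (-1.69) = +2.91 V, n = 6.
Overall: 3 Tl³⁺(aq) + 2 Al(s) → 3 Tl⁺(aq) + 2 Al³⁺(aq)
Q = [Tl⁺]^3·[Al³⁺]^2 / ([Tl³⁺]^3); log Q = -4.086.
E = E° − (0.0592/n) log Q = +2.91 − (0.0592/6)(-4.086) = +2.950 V.

+2.950 V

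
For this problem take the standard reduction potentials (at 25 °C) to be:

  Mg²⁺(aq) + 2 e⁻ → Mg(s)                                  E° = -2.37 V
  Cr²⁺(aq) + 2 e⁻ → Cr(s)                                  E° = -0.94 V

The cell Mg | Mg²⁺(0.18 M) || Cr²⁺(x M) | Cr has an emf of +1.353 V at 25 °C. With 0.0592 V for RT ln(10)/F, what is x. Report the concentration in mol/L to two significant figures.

0.00045 M

Cr²⁺/Cr is the cathode, Mg²⁺/Mg the anode: E°cell = +1.43 V, n = 2.
Overall reaction: Cr²⁺(aq) + Mg(s) → Cr(s) + Mg²⁺(aq); Q = [Mg²⁺]^1/[Cr²⁺]^1.
From E = E° − (0.0592/n) log Q: log Q = (E° − E)·n/0.0592 = (+1.43 − (+1.353))·2/0.0592 = 2.6014.
So 1·log[Cr²⁺] = 1·log(0.18) − log Q = -0.7447 − (2.6014) = -3.3461; [Cr²⁺] = 10^(-3.3461) ≈ 0.00045 M.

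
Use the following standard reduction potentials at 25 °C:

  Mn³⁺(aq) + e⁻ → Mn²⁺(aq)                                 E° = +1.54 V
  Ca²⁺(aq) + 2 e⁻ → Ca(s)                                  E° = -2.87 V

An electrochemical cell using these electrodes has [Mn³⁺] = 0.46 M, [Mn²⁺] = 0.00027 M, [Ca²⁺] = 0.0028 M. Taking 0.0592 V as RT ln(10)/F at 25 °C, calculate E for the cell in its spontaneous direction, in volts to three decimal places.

+4.677 V

Mn³⁺/Mn²⁺ is the cathode (higher E°), Ca²⁺/Ca the anode: E°cell = +1.54 − (-2.87) = +4.41 V, n = 2.
Overall: 2 Mn³⁺(aq) + Ca(s) → 2 Mn²⁺(aq) + Ca²⁺(aq)
Q = [Mn²⁺]^2·[Ca²⁺] / ([Mn³⁺]^2); log Q = -9.016.
E = E° − (0.0592/n) log Q = +4.41 − (0.0592/2)(-9.016) = +4.677 V.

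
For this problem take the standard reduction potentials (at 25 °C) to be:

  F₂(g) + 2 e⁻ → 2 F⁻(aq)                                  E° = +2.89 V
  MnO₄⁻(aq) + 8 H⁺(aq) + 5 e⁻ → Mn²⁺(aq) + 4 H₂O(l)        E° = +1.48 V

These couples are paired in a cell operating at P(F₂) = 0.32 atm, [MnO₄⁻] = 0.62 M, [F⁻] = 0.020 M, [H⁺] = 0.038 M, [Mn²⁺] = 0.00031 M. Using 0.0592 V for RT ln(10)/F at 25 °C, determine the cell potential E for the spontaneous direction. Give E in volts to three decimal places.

+1.591 V

F₂/F⁻ is the cathode (higher E°), MnO₄⁻/Mn²⁺ the anode: E°cell = +2.89 − (+1.48) = +1.41 V, n = 10.
Overall: 5 F₂(g) + 2 Mn²⁺(aq) + 8 H₂O(l) → 10 F⁻(aq) + 2 MnO₄⁻(aq) + 16 H⁺(aq)
Q = [F⁻]^10·[MnO₄⁻]^2·[H⁺]^16 / (P(F₂)^5·[Mn²⁺]^2); log Q = -30.637.
E = E° − (0.0592/n) log Q = +1.41 − (0.0592/10)(-30.637) = +1.591 V.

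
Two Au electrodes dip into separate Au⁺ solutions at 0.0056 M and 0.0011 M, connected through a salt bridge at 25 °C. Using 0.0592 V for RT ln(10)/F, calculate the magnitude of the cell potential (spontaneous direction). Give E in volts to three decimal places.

For a concentration cell E°cell = 0. The 0.0056 M side is the cathode (reduction is favoured where [Au⁺] is higher).
With n = 1, E = −(0.0592/1) log([Au⁺]ₐₙ/[Au⁺]꜀ₐₜ) = −(0.0592/1) log(0.0011/0.0056) = −(0.0592/1)(-0.707) = +0.042 V.

+0.042 V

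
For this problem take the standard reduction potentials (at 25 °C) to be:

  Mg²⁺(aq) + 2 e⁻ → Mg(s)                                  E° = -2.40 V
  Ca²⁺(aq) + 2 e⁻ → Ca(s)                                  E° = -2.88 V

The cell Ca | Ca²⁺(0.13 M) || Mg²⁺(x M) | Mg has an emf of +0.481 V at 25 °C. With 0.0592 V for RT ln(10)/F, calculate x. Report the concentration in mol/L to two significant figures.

Mg²⁺/Mg is the cathode, Ca²⁺/Ca the anode: E°cell = +0.48 V, n = 2.
Overall reaction: Mg²⁺(aq) + Ca(s) → Mg(s) + Ca²⁺(aq); Q = [Ca²⁺]^1/[Mg²⁺]^1.
From E = E° − (0.0592/n) log Q: log Q = (E° − E)·n/0.0592 = (+0.48 − (+0.481))·2/0.0592 = -0.0338.
So 1·log[Mg²⁺] = 1·log(0.13) − log Q = -0.8861 − (-0.0338) = -0.8523; [Mg²⁺] = 10^(-0.8523) ≈ 0.14 M.

0.14 M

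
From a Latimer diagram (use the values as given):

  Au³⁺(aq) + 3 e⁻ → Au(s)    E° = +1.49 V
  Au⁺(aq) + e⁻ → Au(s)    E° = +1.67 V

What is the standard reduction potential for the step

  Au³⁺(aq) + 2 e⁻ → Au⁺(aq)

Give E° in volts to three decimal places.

+1.400 V

Sequential free energies add, so n₃E°₃ = n₁E°₁ + n₂E°₂.
With n₃ = 3, and the known step contributing 1×(+1.67) V, the unknown satisfies 2·E° = 3×(+1.49) − 1×(+1.67) = +2.800.
E° = +2.800 / 2 = +1.400 V.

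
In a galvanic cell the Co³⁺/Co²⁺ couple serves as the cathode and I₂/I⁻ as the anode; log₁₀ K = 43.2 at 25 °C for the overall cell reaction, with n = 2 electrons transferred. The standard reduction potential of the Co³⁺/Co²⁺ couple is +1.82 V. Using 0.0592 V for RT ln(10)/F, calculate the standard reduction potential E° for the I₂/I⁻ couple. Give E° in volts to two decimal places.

E°cell = (0.0592/n)·log K = (0.0592/2)(43.2) = +1.279 V.
Since Co³⁺/Co²⁺ is the cathode and I₂/I⁻ the anode, E°cell = E°(Co³⁺/Co²⁺) − E°(I₂/I⁻).
So E°(I₂/I⁻) = E°(Co³⁺/Co²⁺) − E°cell = (+1.82) − (+1.279) = +0.54 V.

+0.54 V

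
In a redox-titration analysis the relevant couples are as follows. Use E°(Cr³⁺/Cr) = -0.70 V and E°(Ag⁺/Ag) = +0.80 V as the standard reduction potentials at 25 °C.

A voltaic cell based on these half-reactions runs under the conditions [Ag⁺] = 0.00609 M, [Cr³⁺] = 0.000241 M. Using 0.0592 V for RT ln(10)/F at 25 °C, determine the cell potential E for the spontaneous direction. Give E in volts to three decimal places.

+1.440 V

Ag⁺/Ag is the cathode (higher E°), Cr³⁺/Cr the anode: E°cell = +0.80 − (-0.70) = +1.50 V, n = 3.
Overall: 3 Ag⁺(aq) + Cr(s) → 3 Ag(s) + Cr³⁺(aq)
Q = [Cr³⁺] / ([Ag⁺]^3); log Q = 3.028.
E = E° − (0.0592/n) log Q = +1.50 − (0.0592/3)(3.028) = +1.440 V.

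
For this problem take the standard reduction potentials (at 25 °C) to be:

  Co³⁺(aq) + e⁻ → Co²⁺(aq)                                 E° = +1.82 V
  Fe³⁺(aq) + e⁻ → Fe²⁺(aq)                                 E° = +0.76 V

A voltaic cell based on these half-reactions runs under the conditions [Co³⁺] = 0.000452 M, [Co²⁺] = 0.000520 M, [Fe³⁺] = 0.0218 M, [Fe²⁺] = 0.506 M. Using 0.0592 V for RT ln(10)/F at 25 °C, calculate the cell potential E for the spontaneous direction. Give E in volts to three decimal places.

Co³⁺/Co²⁺ is the cathode (higher E°), Fe³⁺/Fe²⁺ the anode: E°cell = +1.82 − (+0.76) = +1.06 V, n = 1.
Overall: Co³⁺(aq) + Fe²⁺(aq) → Co²⁺(aq) + Fe³⁺(aq)
Q = [Co²⁺]·[Fe³⁺] / ([Co³⁺]·[Fe²⁺]); log Q = -1.305.
E = E° − (0.0592/n) log Q = +1.06 − (0.0592/1)(-1.305) = +1.137 V.

+1.137 V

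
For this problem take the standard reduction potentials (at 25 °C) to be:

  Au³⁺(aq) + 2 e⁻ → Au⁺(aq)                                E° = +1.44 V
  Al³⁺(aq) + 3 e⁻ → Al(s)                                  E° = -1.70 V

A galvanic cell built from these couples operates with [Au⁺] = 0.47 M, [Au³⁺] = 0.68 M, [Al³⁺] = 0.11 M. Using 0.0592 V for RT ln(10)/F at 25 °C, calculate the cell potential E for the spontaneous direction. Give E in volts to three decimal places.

+3.164 V

Au³⁺/Au⁺ is the cathode (higher E°), Al³⁺/Al the anode: E°cell = +1.44 − (-1.70) = +3.14 V, n = 6.
Overall: 3 Au³⁺(aq) + 2 Al(s) → 3 Au⁺(aq) + 2 Al³⁺(aq)
Q = [Au⁺]^3·[Al³⁺]^2 / ([Au³⁺]^3); log Q = -2.398.
E = E° − (0.0592/n) log Q = +3.14 − (0.0592/6)(-2.398) = +3.164 V.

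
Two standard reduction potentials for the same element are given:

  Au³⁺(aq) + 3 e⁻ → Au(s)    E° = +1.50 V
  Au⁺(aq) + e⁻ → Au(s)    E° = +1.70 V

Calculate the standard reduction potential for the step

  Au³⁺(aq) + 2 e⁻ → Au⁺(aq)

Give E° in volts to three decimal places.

Sequential free energies add, so n₃E°₃ = n₁E°₁ + n₂E°₂.
With n₃ = 3, and the known step contributing 1×(+1.70) V, the unknown satisfies 2·E° = 3×(+1.50) − 1×(+1.70) = +2.800.
E° = +2.800 / 2 = +1.400 V.

+1.400 V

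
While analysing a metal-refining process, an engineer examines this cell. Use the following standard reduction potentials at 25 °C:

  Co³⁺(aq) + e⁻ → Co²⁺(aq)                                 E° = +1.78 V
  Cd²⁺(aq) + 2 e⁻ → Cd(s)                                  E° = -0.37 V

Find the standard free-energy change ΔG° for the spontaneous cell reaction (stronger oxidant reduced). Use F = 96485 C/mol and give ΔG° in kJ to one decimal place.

-414.9 kJ

Co³⁺/Co²⁺ (E° = +1.78 V) is the cathode; Cd²⁺/Cd (E° = -0.37 V) is the anode, so E°cell = +2.15 V.
Balancing electrons gives n = 2 (lcm of 1 and 2).
ΔG° = −nFE° = −(2)(96485)(+2.15) = -414,886 J = -414.9 kJ.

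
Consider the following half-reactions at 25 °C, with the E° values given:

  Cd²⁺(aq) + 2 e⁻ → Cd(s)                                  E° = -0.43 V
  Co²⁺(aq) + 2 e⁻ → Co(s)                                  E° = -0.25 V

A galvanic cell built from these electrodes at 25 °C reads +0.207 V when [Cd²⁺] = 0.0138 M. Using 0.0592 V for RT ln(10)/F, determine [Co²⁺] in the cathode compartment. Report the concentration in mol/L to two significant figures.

Co²⁺/Co is the cathode, Cd²⁺/Cd the anode: E°cell = +0.18 V, n = 2.
Overall reaction: Co²⁺(aq) + Cd(s) → Co(s) + Cd²⁺(aq); Q = [Cd²⁺]^1/[Co²⁺]^1.
From E = E° − (0.0592/n) log Q: log Q = (E° − E)·n/0.0592 = (+0.18 − (+0.207))·2/0.0592 = -0.9122.
So 1·log[Co²⁺] = 1·log(0.0138) − log Q = -1.8601 − (-0.9122) = -0.9479; [Co²⁺] = 10^(-0.9479) ≈ 0.11 M.

0.11 M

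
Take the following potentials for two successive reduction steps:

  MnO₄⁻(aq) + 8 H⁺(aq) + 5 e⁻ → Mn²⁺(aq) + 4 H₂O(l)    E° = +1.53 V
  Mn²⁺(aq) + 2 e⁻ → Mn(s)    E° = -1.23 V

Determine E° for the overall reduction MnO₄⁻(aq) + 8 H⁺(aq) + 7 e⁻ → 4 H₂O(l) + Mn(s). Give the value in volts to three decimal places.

+0.741 V

Since ΔG° = −nFE° is additive over sequential reductions, n₃E°₃ = n₁E°₁ + n₂E°₂.
E°₃ = (5×+1.53 + 2×-1.23) / 7 = (+5.190) / 7 = +0.741 V.
Simply averaging or adding the two E° values would be wrong; the electron-weighted sum is required.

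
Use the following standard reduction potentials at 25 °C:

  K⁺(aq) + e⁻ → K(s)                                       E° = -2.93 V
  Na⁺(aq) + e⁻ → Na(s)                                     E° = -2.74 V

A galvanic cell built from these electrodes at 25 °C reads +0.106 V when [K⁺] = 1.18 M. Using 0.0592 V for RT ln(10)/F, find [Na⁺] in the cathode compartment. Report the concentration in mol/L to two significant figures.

0.045 M

Na⁺/Na is the cathode, K⁺/K the anode: E°cell = +0.19 V, n = 1.
Overall reaction: Na⁺(aq) + K(s) → Na(s) + K⁺(aq); Q = [K⁺]^1/[Na⁺]^1.
From E = E° − (0.0592/n) log Q: log Q = (E° − E)·n/0.0592 = (+0.19 − (+0.106))·1/0.0592 = 1.4189.
So 1·log[Na⁺] = 1·log(1.18) − log Q = 0.0719 − (1.4189) = -1.3470; [Na⁺] = 10^(-1.3470) ≈ 0.045 M.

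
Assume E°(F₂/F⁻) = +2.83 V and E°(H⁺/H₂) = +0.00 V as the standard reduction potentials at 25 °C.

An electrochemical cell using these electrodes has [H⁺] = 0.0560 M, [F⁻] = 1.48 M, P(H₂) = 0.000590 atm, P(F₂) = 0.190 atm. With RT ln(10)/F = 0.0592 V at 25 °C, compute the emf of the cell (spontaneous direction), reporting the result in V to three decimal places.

+2.777 V

F₂/F⁻ is the cathode (higher E°), H⁺/H₂ the anode: E°cell = +2.83 − (+0.00) = +2.83 V, n = 2.
Overall: F₂(g) + H₂(g) → 2 F⁻(aq) + 2 H⁺(aq)
Q = [F⁻]^2·[H⁺]^2 / (P(F₂)·P(H₂)); log Q = 1.787.
E = E° − (0.0592/n) log Q = +2.83 − (0.0592/2)(1.787) = +2.777 V.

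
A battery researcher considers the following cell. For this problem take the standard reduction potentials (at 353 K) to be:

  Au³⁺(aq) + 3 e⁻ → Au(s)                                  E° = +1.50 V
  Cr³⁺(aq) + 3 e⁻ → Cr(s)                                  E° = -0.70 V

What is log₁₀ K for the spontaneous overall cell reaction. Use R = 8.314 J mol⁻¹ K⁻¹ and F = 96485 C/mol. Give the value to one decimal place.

Cathode: Au³⁺/Au; anode: Cr³⁺/Cr. E°cell = (+1.50) − (-0.70) = +2.20 V, with n = 3.
ΔG° = −nFE° = −RT ln K, so ln K = nFE°/(RT) = (3)(96485)(+2.20) / ((8.314)(353)) = 216.980.
log₁₀ K = 216.980 / ln 10 = 94.2.

94.2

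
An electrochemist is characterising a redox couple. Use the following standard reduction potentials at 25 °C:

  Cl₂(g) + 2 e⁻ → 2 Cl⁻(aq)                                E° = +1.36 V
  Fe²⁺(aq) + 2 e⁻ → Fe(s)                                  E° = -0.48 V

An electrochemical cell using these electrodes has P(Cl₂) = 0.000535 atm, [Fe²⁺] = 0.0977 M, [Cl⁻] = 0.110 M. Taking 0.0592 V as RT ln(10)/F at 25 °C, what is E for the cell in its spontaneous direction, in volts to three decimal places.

Cl₂/Cl⁻ is the cathode (higher E°), Fe²⁺/Fe the anode: E°cell = +1.36 − (-0.48) = +1.84 V, n = 2.
Overall: Cl₂(g) + Fe(s) → 2 Cl⁻(aq) + Fe²⁺(aq)
Q = [Cl⁻]^2·[Fe²⁺] / (P(Cl₂)); log Q = 0.344.
E = E° − (0.0592/n) log Q = +1.84 − (0.0592/2)(0.344) = +1.830 V.

+1.830 V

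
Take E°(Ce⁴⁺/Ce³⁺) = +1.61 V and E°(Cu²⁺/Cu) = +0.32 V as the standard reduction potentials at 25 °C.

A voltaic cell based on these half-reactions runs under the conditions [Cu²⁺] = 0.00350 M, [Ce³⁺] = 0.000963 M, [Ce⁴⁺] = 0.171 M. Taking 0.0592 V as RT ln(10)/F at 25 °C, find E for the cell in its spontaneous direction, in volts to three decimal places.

Ce⁴⁺/Ce³⁺ is the cathode (higher E°), Cu²⁺/Cu the anode: E°cell = +1.61 − (+0.32) = +1.29 V, n = 2.
Overall: 2 Ce⁴⁺(aq) + Cu(s) → 2 Ce³⁺(aq) + Cu²⁺(aq)
Q = [Ce³⁺]^2·[Cu²⁺] / ([Ce⁴⁺]^2); log Q = -6.955.
E = E° − (0.0592/n) log Q = +1.29 − (0.0592/2)(-6.955) = +1.496 V.

+1.496 V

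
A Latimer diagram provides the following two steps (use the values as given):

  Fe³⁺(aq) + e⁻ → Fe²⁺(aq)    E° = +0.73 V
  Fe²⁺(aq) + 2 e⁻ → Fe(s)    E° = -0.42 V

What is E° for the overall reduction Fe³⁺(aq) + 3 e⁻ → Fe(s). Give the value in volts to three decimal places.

-0.037 V

Standard free energies of sequential steps add: ΔG°₃ = ΔG°₁ + ΔG°₂, so n₃E°₃ = n₁E°₁ + n₂E°₂.
E°₃ = (1×+0.73 + 2×-0.42) / 3 = (-0.110) / 3 = -0.037 V.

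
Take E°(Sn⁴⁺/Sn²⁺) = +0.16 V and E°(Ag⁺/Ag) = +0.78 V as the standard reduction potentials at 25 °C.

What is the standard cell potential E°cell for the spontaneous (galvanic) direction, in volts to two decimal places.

+0.62 V

The Ag⁺/Ag couple has the higher reduction potential, so it is the cathode; Sn⁴⁺/Sn²⁺ is oxidised at the anode.
E°cell = E°(cathode) − E°(anode) = (+0.78) − (+0.16) = +0.62 V.
Since E°cell > 0, the reaction is spontaneous under standard conditions.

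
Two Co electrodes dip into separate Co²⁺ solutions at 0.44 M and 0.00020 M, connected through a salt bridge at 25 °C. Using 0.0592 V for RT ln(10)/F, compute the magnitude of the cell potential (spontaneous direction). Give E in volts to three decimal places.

+0.099 V

For a concentration cell E°cell = 0. The 0.44 M side is the cathode (reduction is favoured where [Co²⁺] is higher).
With n = 2, E = −(0.0592/2) log([Co²⁺]ₐₙ/[Co²⁺]꜀ₐₜ) = −(0.0592/2) log(0.0002/0.44) = −(0.0592/2)(-3.342) = +0.099 V.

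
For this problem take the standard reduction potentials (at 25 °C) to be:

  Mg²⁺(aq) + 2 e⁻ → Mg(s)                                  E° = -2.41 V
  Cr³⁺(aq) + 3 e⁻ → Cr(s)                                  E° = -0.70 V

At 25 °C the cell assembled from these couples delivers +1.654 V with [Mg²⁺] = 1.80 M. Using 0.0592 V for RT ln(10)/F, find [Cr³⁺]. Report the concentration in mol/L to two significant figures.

0.0035 M

Cr³⁺/Cr is the cathode, Mg²⁺/Mg the anode: E°cell = +1.71 V, n = 6.
Overall reaction: 2 Cr³⁺(aq) + 3 Mg(s) → 2 Cr(s) + 3 Mg²⁺(aq); Q = [Mg²⁺]^3/[Cr³⁺]^2.
From E = E° − (0.0592/n) log Q: log Q = (E° − E)·n/0.0592 = (+1.71 − (+1.654))·6/0.0592 = 5.6757.
So 2·log[Cr³⁺] = 3·log(1.8) − log Q = 0.7658 − (5.6757) = -4.9099; log[Cr³⁺] = -4.9099 / 2 = -2.4550; [Cr³⁺] = 10^(-2.4550) ≈ 0.0035 M.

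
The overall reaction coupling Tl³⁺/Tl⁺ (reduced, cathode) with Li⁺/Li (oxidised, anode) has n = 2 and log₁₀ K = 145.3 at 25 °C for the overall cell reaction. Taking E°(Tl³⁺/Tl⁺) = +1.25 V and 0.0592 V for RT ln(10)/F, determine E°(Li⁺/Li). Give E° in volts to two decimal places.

E°cell = (0.0592/n)·log K = (0.0592/2)(145.3) = +4.301 V.
Since Tl³⁺/Tl⁺ is the cathode and Li⁺/Li the anode, E°cell = E°(Tl³⁺/Tl⁺) − E°(Li⁺/Li).
So E°(Li⁺/Li) = E°(Tl³⁺/Tl⁺) − E°cell = (+1.25) − (+4.301) = -3.05 V.

-3.05 V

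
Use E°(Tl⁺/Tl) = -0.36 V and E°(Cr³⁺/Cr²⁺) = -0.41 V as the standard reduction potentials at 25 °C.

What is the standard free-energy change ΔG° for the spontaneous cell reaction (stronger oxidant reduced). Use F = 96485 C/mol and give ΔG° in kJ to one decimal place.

Tl⁺/Tl (E° = -0.36 V) is the cathode; Cr³⁺/Cr²⁺ (E° = -0.41 V) is the anode, so E°cell = +0.05 V.
Balancing electrons gives n = 1 (lcm of 1 and 1).
ΔG° = −nFE° = −(1)(96485)(+0.05) = -4,824 J = -4.8 kJ.

-4.8 kJ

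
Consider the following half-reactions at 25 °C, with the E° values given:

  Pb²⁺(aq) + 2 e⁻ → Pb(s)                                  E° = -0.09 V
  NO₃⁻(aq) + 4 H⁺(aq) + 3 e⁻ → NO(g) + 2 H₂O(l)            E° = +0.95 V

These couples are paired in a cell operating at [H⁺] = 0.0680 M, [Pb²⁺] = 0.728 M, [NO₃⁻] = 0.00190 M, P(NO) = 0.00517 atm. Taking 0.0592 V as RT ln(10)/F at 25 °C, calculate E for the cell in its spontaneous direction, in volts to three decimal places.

NO₃⁻/NO is the cathode (higher E°), Pb²⁺/Pb the anode: E°cell = +0.95 − (-0.09) = +1.04 V, n = 6.
Overall: 2 NO₃⁻(aq) + 8 H⁺(aq) + 3 Pb(s) → 2 NO(g) + 4 H₂O(l) + 3 Pb²⁺(aq)
Q = P(NO)^2·[Pb²⁺]^3 / ([NO₃⁻]^2·[H⁺]^8); log Q = 9.796.
E = E° − (0.0592/n) log Q = +1.04 − (0.0592/6)(9.796) = +0.943 V.

+0.943 V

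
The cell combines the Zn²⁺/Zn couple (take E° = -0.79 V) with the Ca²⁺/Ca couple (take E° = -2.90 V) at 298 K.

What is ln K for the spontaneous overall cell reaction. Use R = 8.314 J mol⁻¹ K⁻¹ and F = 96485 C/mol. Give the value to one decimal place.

164.3

Cathode: Zn²⁺/Zn; anode: Ca²⁺/Ca. E°cell = (-0.79) − (-2.90) = +2.11 V, with n = 2.
ΔG° = −nFE° = −RT ln K, so ln K = nFE°/(RT) = (2)(96485)(+2.11) / ((8.314)(298)) = 164.341.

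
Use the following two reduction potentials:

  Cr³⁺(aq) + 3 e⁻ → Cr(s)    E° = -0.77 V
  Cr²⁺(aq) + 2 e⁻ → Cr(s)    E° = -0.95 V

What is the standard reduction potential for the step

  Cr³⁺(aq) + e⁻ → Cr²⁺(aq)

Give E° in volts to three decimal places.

Sequential free energies add, so n₃E°₃ = n₁E°₁ + n₂E°₂.
With n₃ = 3, and the known step contributing 2×(-0.95) V, the unknown satisfies 1·E° = 3×(-0.77) − 2×(-0.95) = -0.410.
E° = -0.410 / 1 = -0.410 V.

-0.410 V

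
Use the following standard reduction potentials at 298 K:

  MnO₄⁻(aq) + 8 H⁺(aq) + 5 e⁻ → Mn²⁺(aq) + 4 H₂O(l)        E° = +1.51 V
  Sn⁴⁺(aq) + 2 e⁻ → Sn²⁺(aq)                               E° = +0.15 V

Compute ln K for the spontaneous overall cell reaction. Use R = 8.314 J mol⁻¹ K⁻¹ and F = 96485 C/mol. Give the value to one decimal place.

529.6

Cathode: MnO₄⁻/Mn²⁺; anode: Sn⁴⁺/Sn²⁺. E°cell = (+1.51) − (+0.15) = +1.36 V, with n = 10.
ΔG° = −nFE° = −RT ln K, so ln K = nFE°/(RT) = (10)(96485)(+1.36) / ((8.314)(298)) = 529.630.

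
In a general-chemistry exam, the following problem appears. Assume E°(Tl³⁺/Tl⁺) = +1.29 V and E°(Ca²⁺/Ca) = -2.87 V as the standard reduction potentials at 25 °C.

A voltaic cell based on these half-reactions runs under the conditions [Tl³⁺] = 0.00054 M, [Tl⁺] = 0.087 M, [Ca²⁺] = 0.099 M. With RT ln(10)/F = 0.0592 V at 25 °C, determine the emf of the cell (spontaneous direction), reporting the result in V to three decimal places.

Tl³⁺/Tl⁺ is the cathode (higher E°), Ca²⁺/Ca the anode: E°cell = +1.29 − (-2.87) = +4.16 V, n = 2.
Overall: Tl³⁺(aq) + Ca(s) → Tl⁺(aq) + Ca²⁺(aq)
Q = [Tl⁺]·[Ca²⁺] / ([Tl³⁺]); log Q = 1.203.
E = E° − (0.0592/n) log Q = +4.16 − (0.0592/2)(1.203) = +4.124 V.

+4.124 V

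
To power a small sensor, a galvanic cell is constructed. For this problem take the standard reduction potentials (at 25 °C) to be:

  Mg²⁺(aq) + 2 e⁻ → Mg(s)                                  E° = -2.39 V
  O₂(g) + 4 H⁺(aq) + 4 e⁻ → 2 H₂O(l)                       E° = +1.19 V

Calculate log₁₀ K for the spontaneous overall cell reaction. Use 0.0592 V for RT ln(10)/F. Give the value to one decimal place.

241.9

Cathode: O₂/H₂O; anode: Mg²⁺/Mg. E°cell = +3.58 V, n = 4.
log K = nE°cell / 0.0592 = (4)(+3.58) / 0.0592 = 241.9.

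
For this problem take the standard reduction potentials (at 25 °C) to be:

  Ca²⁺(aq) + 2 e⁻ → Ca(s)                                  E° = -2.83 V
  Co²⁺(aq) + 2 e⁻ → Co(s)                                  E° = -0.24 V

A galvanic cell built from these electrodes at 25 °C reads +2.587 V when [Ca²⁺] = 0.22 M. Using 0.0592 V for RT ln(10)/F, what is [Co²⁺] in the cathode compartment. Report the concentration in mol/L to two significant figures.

0.17 M

Co²⁺/Co is the cathode, Ca²⁺/Ca the anode: E°cell = +2.59 V, n = 2.
Overall reaction: Co²⁺(aq) + Ca(s) → Co(s) + Ca²⁺(aq); Q = [Ca²⁺]^1/[Co²⁺]^1.
From E = E° − (0.0592/n) log Q: log Q = (E° − E)·n/0.0592 = (+2.59 − (+2.587))·2/0.0592 = 0.1014.
So 1·log[Co²⁺] = 1·log(0.22) − log Q = -0.6576 − (0.1014) = -0.7590; [Co²⁺] = 10^(-0.7590) ≈ 0.17 M.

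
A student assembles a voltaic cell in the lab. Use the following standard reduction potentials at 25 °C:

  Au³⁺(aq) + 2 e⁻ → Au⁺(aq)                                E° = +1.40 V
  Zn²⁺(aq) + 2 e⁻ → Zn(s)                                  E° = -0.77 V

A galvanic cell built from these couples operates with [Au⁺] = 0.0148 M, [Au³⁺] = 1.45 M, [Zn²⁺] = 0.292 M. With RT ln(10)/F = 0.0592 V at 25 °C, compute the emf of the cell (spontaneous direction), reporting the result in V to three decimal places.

+2.245 V

Au³⁺/Au⁺ is the cathode (higher E°), Zn²⁺/Zn the anode: E°cell = +1.40 − (-0.77) = +2.17 V, n = 2.
Overall: Au³⁺(aq) + Zn(s) → Au⁺(aq) + Zn²⁺(aq)
Q = [Au⁺]·[Zn²⁺] / ([Au³⁺]); log Q = -2.526.
E = E° − (0.0592/n) log Q = +2.17 − (0.0592/2)(-2.526) = +2.245 V.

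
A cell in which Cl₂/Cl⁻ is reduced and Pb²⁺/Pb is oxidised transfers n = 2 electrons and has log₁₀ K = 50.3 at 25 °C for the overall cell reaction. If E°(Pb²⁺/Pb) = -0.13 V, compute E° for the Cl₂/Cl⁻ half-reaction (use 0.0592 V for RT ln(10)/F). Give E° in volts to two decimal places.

+1.36 V

E°cell = (0.0592/n)·log K = (0.0592/2)(50.3) = +1.489 V.
Since Cl₂/Cl⁻ is the cathode and Pb²⁺/Pb the anode, E°cell = E°(Cl₂/Cl⁻) − E°(Pb²⁺/Pb).
So E°(Cl₂/Cl⁻) = E°cell + E°(Pb²⁺/Pb) = +1.489 + (-0.13) = +1.36 V.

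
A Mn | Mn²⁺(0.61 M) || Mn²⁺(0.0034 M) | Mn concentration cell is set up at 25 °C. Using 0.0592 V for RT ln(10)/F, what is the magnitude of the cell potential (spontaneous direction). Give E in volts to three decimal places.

+0.067 V

For a concentration cell E°cell = 0. The 0.61 M side is the cathode (reduction is favoured where [Mn²⁺] is higher).
With n = 2, E = −(0.0592/2) log([Mn²⁺]ₐₙ/[Mn²⁺]꜀ₐₜ) = −(0.0592/2) log(0.0034/0.61) = −(0.0592/2)(-2.254) = +0.067 V.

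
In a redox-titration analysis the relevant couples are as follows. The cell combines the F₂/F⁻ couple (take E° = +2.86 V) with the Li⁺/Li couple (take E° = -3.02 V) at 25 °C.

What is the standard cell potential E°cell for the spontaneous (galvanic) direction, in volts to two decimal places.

+5.88 V

The F₂/F⁻ couple has the higher reduction potential, so it is the cathode; Li⁺/Li is oxidised at the anode.
E°cell = E°(cathode) − E°(anode) = (+2.86) − (-3.02) = +5.88 V.
Since E°cell > 0, the reaction is spontaneous under standard conditions.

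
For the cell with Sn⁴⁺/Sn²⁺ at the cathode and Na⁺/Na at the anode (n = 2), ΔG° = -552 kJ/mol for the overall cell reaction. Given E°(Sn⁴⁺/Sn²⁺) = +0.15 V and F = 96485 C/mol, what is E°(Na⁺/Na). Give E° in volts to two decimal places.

-2.71 V

E°cell = −ΔG°/(nF) = −(-552×10³)/((2)(96485)) = +2.861 V.
Since Sn⁴⁺/Sn²⁺ is the cathode and Na⁺/Na the anode, E°cell = E°(Sn⁴⁺/Sn²⁺) − E°(Na⁺/Na).
So E°(Na⁺/Na) = E°(Sn⁴⁺/Sn²⁺) − E°cell = (+0.15) − (+2.861) = -2.71 V.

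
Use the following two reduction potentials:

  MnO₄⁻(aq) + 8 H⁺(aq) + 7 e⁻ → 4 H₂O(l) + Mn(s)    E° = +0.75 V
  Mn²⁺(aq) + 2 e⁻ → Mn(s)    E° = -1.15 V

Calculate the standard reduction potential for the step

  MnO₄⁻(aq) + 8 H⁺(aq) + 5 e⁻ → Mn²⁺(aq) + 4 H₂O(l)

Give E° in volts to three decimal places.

Sequential free energies add, so n₃E°₃ = n₁E°₁ + n₂E°₂.
With n₃ = 7, and the known step contributing 2×(-1.15) V, the unknown satisfies 5·E° = 7×(+0.75) − 2×(-1.15) = +7.550.
E° = +7.550 / 5 = +1.510 V.

+1.510 V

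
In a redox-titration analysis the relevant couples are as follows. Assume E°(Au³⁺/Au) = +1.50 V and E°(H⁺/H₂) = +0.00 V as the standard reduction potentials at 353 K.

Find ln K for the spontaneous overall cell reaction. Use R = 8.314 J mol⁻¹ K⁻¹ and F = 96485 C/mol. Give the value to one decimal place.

295.9

Cathode: Au³⁺/Au; anode: H⁺/H₂. E°cell = (+1.50) − (+0.00) = +1.50 V, with n = 6.
ΔG° = −nFE° = −RT ln K, so ln K = nFE°/(RT) = (6)(96485)(+1.50) / ((8.314)(353)) = 295.881.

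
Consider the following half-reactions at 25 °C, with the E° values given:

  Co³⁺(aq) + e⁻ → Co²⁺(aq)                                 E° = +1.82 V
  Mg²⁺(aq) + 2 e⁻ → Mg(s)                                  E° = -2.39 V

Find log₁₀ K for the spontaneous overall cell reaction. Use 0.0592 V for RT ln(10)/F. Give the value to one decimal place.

Cathode: Co³⁺/Co²⁺; anode: Mg²⁺/Mg. E°cell = +4.21 V, n = 2.
log K = nE°cell / 0.0592 = (2)(+4.21) / 0.0592 = 142.2.

142.2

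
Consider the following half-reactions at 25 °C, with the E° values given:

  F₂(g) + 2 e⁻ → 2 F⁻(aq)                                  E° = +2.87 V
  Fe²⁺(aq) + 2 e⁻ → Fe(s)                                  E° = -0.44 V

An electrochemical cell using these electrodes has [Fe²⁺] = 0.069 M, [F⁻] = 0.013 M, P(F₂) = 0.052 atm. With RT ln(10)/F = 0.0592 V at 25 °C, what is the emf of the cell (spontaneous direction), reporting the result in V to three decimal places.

+3.418 V

F₂/F⁻ is the cathode (higher E°), Fe²⁺/Fe the anode: E°cell = +2.87 − (-0.44) = +3.31 V, n = 2.
Overall: F₂(g) + Fe(s) → 2 F⁻(aq) + Fe²⁺(aq)
Q = [F⁻]^2·[Fe²⁺] / (P(F₂)); log Q = -3.649.
E = E° − (0.0592/n) log Q = +3.31 − (0.0592/2)(-3.649) = +3.418 V.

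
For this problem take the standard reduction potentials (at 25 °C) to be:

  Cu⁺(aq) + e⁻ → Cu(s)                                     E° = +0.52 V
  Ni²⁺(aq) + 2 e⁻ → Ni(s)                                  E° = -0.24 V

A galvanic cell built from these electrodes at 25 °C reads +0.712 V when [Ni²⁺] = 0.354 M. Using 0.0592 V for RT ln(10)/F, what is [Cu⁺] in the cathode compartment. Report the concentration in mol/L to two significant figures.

Cu⁺/Cu is the cathode, Ni²⁺/Ni the anode: E°cell = +0.76 V, n = 2.
Overall reaction: 2 Cu⁺(aq) + Ni(s) → 2 Cu(s) + Ni²⁺(aq); Q = [Ni²⁺]^1/[Cu⁺]^2.
From E = E° − (0.0592/n) log Q: log Q = (E° − E)·n/0.0592 = (+0.76 − (+0.712))·2/0.0592 = 1.6216.
So 2·log[Cu⁺] = 1·log(0.354) − log Q = -0.4510 − (1.6216) = -2.0726; log[Cu⁺] = -2.0726 / 2 = -1.0363; [Cu⁺] = 10^(-1.0363) ≈ 0.092 M.

0.092 M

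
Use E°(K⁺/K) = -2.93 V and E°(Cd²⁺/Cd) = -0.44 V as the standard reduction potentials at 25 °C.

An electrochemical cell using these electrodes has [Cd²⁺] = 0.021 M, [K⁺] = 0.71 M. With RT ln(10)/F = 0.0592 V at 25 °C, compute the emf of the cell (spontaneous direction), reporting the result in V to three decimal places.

Cd²⁺/Cd is the cathode (higher E°), K⁺/K the anode: E°cell = -0.44 − (-2.93) = +2.49 V, n = 2.
Overall: Cd²⁺(aq) + 2 K(s) → Cd(s) + 2 K⁺(aq)
Q = [K⁺]^2 / ([Cd²⁺]); log Q = 1.380.
E = E° − (0.0592/n) log Q = +2.49 − (0.0592/2)(1.380) = +2.449 V.

+2.449 V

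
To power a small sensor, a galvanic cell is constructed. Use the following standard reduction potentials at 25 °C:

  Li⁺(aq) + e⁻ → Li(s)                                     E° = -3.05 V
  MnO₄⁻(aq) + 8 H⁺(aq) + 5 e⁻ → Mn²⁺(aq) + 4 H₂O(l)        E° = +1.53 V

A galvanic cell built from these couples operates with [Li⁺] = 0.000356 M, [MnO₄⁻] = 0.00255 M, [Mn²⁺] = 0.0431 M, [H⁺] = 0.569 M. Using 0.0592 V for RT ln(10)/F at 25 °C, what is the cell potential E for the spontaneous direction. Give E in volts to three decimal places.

+4.746 V

MnO₄⁻/Mn²⁺ is the cathode (higher E°), Li⁺/Li the anode: E°cell = +1.53 − (-3.05) = +4.58 V, n = 5.
Overall: MnO₄⁻(aq) + 8 H⁺(aq) + 5 Li(s) → Mn²⁺(aq) + 4 H₂O(l) + 5 Li⁺(aq)
Q = [Mn²⁺]·[Li⁺]^5 / ([MnO₄⁻]·[H⁺]^8); log Q = -14.056.
E = E° − (0.0592/n) log Q = +4.58 − (0.0592/5)(-14.056) = +4.746 V.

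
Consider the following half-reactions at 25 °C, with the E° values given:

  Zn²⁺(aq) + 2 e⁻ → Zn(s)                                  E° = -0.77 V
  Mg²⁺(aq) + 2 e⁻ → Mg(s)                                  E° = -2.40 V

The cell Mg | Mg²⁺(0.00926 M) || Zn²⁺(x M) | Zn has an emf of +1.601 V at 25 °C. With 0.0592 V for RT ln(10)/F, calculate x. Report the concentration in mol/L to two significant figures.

0.00097 M

Zn²⁺/Zn is the cathode, Mg²⁺/Mg the anode: E°cell = +1.63 V, n = 2.
Overall reaction: Zn²⁺(aq) + Mg(s) → Zn(s) + Mg²⁺(aq); Q = [Mg²⁺]^1/[Zn²⁺]^1.
From E = E° − (0.0592/n) log Q: log Q = (E° − E)·n/0.0592 = (+1.63 − (+1.601))·2/0.0592 = 0.9797.
So 1·log[Zn²⁺] = 1·log(0.00926) − log Q = -2.0334 − (0.9797) = -3.0131; [Zn²⁺] = 10^(-3.0131) ≈ 0.00097 M.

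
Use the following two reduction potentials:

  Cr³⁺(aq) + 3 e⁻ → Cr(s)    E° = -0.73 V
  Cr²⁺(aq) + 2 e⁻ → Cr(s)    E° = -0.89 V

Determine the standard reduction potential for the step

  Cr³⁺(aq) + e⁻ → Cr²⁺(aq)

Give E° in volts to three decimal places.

-0.410 V

Sequential free energies add, so n₃E°₃ = n₁E°₁ + n₂E°₂.
With n₃ = 3, and the known step contributing 2×(-0.89) V, the unknown satisfies 1·E° = 3×(-0.73) − 2×(-0.89) = -0.410.
E° = -0.410 / 1 = -0.410 V.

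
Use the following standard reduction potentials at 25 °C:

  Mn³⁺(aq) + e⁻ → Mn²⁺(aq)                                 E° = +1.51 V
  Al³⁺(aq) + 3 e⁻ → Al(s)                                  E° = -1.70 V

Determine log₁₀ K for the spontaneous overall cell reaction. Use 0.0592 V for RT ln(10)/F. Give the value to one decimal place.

Cathode: Mn³⁺/Mn²⁺; anode: Al³⁺/Al. E°cell = +3.21 V, n = 3.
log K = nE°cell / 0.0592 = (3)(+3.21) / 0.0592 = 162.7.

162.7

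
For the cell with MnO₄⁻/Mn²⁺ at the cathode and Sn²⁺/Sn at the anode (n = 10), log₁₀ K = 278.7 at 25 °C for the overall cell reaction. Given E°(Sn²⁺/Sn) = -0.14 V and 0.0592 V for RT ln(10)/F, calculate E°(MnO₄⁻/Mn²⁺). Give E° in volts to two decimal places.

E°cell = (0.0592/n)·log K = (0.0592/10)(278.7) = +1.650 V.
Since MnO₄⁻/Mn²⁺ is the cathode and Sn²⁺/Sn the anode, E°cell = E°(MnO₄⁻/Mn²⁺) − E°(Sn²⁺/Sn).
So E°(MnO₄⁻/Mn²⁺) = E°cell + E°(Sn²⁺/Sn) = +1.650 + (-0.14) = +1.51 V.

+1.51 V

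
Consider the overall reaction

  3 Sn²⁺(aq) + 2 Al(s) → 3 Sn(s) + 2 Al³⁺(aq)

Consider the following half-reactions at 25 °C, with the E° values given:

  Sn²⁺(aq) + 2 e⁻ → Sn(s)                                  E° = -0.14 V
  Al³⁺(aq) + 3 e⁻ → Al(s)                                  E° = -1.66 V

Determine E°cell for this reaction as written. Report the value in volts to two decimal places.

The Sn²⁺/Sn couple has the higher reduction potential, so it is the cathode; Al³⁺/Al is oxidised at the anode.
E°cell = E°(cathode) − E°(anode) = (-0.14) − (-1.66) = +1.52 V.

+1.52 V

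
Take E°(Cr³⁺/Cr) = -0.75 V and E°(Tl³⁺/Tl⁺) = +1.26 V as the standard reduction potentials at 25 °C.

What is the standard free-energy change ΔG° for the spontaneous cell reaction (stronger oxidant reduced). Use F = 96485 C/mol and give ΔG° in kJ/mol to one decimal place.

Tl³⁺/Tl⁺ (E° = +1.26 V) is the cathode; Cr³⁺/Cr (E° = -0.75 V) is the anode, so E°cell = +2.01 V.
Balancing electrons gives n = 6 (lcm of 2 and 3).
ΔG° = −nFE° = −(6)(96485)(+2.01) = -1,163,609 J = -1163.6 kJ/mol.

-1163.6 kJ/mol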